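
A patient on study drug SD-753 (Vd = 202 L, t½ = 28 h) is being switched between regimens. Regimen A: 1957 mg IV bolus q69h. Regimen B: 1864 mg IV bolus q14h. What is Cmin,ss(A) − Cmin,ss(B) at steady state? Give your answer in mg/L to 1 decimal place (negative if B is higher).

Regimen A: f = (1/2)^(69/28) ≈ 0.1812; Cmin,ss = (1957/202)·f/(1−f) ≈ 2.144 mg/L.
Regimen B: f = (1/2)^(14/28) ≈ 0.7071; Cmin,ss = (1864/202)·f/(1−f) ≈ 22.277 mg/L.
Difference ≈ 2.144 − 22.277 ≈ -20.133 mg/L.

-20.1 mg/L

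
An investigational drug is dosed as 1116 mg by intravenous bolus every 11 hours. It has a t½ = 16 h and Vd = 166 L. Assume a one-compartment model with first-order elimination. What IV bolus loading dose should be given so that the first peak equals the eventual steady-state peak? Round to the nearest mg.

2944 mg

f = (1/2)^(11/16) ≈ 0.620929; accumulation ratio R = 1/(1−f) ≈ 2.63803.
Loading dose to hit Cmax,ss on first dose: D_load = D_maint·R ≈ 1116 × 2.63803 ≈ 2944.04 mg.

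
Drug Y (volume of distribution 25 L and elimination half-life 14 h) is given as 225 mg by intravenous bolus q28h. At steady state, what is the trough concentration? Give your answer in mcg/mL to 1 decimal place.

τ = 28 h = 2 half-lives, so f = (1/2)^2 = 0.25.
At steady state, R = 1/(1 − 0.25) = 4/3.
Single-dose peak C₀ = D/Vd = 225/25 = 9 mcg/mL.
Steady-state peak Cmax,ss = C₀·R = 9 × 4/3 ≈ 12.000 mcg/mL.
Steady-state trough Cmin,ss = Cmax,ss·f ≈ 12.000 × 0.25 ≈ 3.000 mcg/mL.

3.0 mcg/mL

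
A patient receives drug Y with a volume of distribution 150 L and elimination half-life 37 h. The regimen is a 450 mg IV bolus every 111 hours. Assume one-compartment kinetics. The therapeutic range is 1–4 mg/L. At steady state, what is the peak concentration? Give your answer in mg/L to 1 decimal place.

τ = 111 h = 3 half-lives, so f = (1/2)^3 = 0.125.
Accumulation ratio R = 1/(1 − f) = 1/0.875 = 8/7.
Single-dose peak C₀ = D/Vd = 450/150 = 3 mg/L.
Steady-state peak Cmax,ss = C₀·R = 3 × 8/7 ≈ 3.429 mg/L.
Peak 3.4 mg/L vs MTC 4 mg/L: below toxic threshold.

3.4 mg/L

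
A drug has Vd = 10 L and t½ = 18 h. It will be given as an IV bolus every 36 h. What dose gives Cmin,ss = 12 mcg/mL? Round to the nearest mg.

τ/t½ = 36/18 ≈ 2, so f = (1/2)^(36/18) ≈ 0.250000.
Cmin,ss = (D/Vd)·f/(1−f), so D = Cmin,ss·Vd·(1−f)/f.
D = 12 × 10 × (1−f)/f ≈ 12 × 10 × 3.00000 ≈ 360.00 mg.

360 mg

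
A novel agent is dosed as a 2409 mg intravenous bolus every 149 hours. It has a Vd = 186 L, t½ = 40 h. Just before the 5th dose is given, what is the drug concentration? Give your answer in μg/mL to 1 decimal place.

1.1 μg/mL

f = (1/2)^(τ/t½) = (1/2)^(149/40) ≈ 0.0756.
C₀ = D/Vd = 2409/186 ≈ 12.952 μg/mL.
Before the 5th dose, 4 doses have been given. Superposition: Cmin = C₀·(f + f² + … + f^4).
≈ 12.952 × (0.0756 + 0.0057 + 0.0004 + 0.0000) ≈ 12.952 × 0.0817 ≈ 1.058 μg/mL.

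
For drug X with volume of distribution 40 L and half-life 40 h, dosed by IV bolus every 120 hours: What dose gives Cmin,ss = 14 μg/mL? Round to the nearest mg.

3920 mg

τ/t½ = 120/40 ≈ 3, so f = (1/2)^(120/40) ≈ 0.125000.
Cmin,ss = (D/Vd)·f/(1−f), so D = Cmin,ss·Vd·(1−f)/f.
D = 14 × 40 × (1−f)/f ≈ 14 × 40 × 7.00000 ≈ 3920.00 mg.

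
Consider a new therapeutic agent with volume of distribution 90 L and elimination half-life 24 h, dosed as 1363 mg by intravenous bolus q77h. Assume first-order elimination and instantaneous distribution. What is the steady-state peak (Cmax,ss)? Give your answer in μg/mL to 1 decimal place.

17.0 μg/mL

τ/t½ = 77/24 ≈ 3.2083, so fraction remaining f = (1/2)^(77/24) ≈ 0.1082.
At steady state, accumulation factor R = 1/(1 − e^(−kτ)) ≈ 1.1213.
Single-dose peak C₀ = D/Vd = 1363/90 ≈ 15.144 μg/mL.
Steady-state peak Cmax,ss = C₀·R ≈ 15.144 × 1.1213 ≈ 16.981 μg/mL.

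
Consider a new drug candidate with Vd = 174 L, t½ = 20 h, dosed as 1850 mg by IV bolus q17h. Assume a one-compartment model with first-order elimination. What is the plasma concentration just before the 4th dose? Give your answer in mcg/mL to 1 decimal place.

f = (1/2)^(τ/t½) = (1/2)^(17/20) ≈ 0.5548.
C₀ = D/Vd = 1850/174 ≈ 10.632 mcg/mL.
Before the 4th dose, 3 doses have been given. Superposition: Cmin = C₀·(f + f² + … + f^3).
≈ 10.632 × (0.5548 + 0.3078 + 0.1708) ≈ 10.632 × 1.0334 ≈ 10.987 mcg/mL.

11.0 mcg/mL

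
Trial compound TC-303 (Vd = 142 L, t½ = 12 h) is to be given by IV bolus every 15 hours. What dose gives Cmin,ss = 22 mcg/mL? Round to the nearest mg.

4306 mg

τ/t½ = 15/12 ≈ 1.25, so f = (1/2)^(15/12) ≈ 0.420448.
Cmin,ss = (D/Vd)·f/(1−f), so D = Cmin,ss·Vd·(1−f)/f.
D = 22 × 142 × (1−f)/f ≈ 22 × 142 × 1.37842 ≈ 4306.18 mg.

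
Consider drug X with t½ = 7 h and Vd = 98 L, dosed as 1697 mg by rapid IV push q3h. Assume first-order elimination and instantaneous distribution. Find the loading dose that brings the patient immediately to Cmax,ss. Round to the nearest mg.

6603 mg

f = (1/2)^(3/7) ≈ 0.742997; accumulation ratio R = 1/(1−f) ≈ 3.89101.
Loading dose to hit Cmax,ss on first dose: D_load = D_maint·R ≈ 1697 × 3.89101 ≈ 6603.04 mg.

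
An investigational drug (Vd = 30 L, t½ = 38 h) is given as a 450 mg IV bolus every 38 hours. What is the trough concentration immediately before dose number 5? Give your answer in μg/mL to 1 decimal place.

14.1 μg/mL

f = (1/2)^(τ/t½) = (1/2)^(38/38) ≈ 0.5000.
C₀ = D/Vd = 450/30 ≈ 15.000 μg/mL.
Before the 5th dose, 4 doses have been given. Superposition: Cmin = C₀·(f + f² + … + f^4).
≈ 15.000 × (0.5000 + 0.2500 + 0.1250 + 0.0625) ≈ 15.000 × 0.9375 ≈ 14.062 μg/mL.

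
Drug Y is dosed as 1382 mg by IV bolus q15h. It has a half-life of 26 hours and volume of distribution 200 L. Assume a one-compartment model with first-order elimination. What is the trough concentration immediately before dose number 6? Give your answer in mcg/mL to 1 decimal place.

f = (1/2)^(τ/t½) = (1/2)^(15/26) ≈ 0.6704.
C₀ = D/Vd = 1382/200 ≈ 6.910 mcg/mL.
Before the 6th dose, 5 doses have been given. Superposition: Cmin = C₀·(f + f² + … + f^5).
≈ 6.910 × (0.6704 + 0.4494 + 0.3013 + 0.2020 + 0.1354) ≈ 6.910 × 1.7585 ≈ 12.151 mcg/mL.

12.2 mcg/mL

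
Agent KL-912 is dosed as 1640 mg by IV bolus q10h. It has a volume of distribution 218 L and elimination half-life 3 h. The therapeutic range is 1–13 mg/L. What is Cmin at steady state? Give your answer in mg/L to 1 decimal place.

k = ln2/t½ = ln2/3 ≈ 0.231049 h⁻¹; fraction remaining f = e^(−kτ) = e^(−0.231049×10) ≈ 0.0992.
Single-dose peak C₀ = D/Vd = 1640/218 ≈ 7.523 mg/L.
Steady-state trough Cmin,ss = C₀·f/(1−f) ≈ 7.523 × 0.0992/0.9008 ≈ 0.828 mg/L.
Trough 0.8 mg/L vs MEC 1 mg/L: subtherapeutic.

0.8 mg/L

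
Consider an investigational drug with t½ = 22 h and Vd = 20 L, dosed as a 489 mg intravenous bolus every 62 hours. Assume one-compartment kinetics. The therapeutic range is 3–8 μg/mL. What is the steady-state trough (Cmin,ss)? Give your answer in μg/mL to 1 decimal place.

k = ln2/t½ = ln2/22 ≈ 0.031507 h⁻¹; fraction remaining f = e^(−kτ) = e^(−0.031507×62) ≈ 0.1418.
Single-dose peak C₀ = D/Vd = 489/20 ≈ 24.450 μg/mL.
Steady-state trough Cmin,ss = C₀·f/(1−f) ≈ 24.450 × 0.1418/0.8582 ≈ 4.040 μg/mL.
Trough 4.0 μg/mL vs MEC 3 μg/mL: adequate.

4.0 μg/mL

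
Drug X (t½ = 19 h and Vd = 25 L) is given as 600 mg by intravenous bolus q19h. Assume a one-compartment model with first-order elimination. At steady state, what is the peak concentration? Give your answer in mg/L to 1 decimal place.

48.0 mg/L

τ = 19 h = 1 half-life, so f = (1/2)^1 = 0.5.
At steady state, R = 1/(1 − 0.5) = 2/1.
Single-dose peak C₀ = D/Vd = 600/25 = 24 mg/L.
Steady-state peak Cmax,ss = C₀·R = 24 × 2/1 ≈ 48.000 mg/L.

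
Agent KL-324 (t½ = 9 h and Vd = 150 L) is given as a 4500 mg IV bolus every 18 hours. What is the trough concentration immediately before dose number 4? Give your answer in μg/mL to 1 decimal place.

f = (1/2)^(τ/t½) = (1/2)^(18/9) ≈ 0.2500.
C₀ = D/Vd = 4500/150 ≈ 30.000 μg/mL.
Before the 4th dose, 3 doses have been given. Superposition: Cmin = C₀·(f + f² + … + f^3).
≈ 30.000 × (0.2500 + 0.0625 + 0.0156) ≈ 30.000 × 0.3281 ≈ 9.843 μg/mL.

9.8 μg/mL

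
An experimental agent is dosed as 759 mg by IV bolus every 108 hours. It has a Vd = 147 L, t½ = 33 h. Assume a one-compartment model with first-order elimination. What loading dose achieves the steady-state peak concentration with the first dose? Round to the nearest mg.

f = (1/2)^(108/33) ≈ 0.103469; accumulation ratio R = 1/(1−f) ≈ 1.11541.
Loading dose to hit Cmax,ss on first dose: D_load = D_maint·R ≈ 759 × 1.11541 ≈ 846.60 mg.

847 mg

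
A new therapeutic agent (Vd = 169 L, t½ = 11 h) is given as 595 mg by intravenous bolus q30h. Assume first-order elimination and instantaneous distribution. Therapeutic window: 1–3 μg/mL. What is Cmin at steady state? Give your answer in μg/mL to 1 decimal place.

k = ln2/t½ = ln2/11 ≈ 0.063013 h⁻¹; fraction remaining f = e^(−kτ) = e^(−0.063013×30) ≈ 0.1510.
Each bolus raises the concentration by D/Vd = 595/169 ≈ 3.521 μg/mL.
Steady-state trough Cmin,ss = C₀·f/(1−f) ≈ 3.521 × 0.1510/0.8490 ≈ 0.626 μg/mL.
Trough 0.6 μg/mL vs MEC 1 μg/mL: subtherapeutic.

0.6 μg/mL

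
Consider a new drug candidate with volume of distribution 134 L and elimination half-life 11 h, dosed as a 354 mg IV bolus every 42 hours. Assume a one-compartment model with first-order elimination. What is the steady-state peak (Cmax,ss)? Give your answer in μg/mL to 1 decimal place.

2.8 μg/mL

τ/t½ = 42/11 ≈ 3.8182, so fraction remaining f = (1/2)^(42/11) ≈ 0.0709.
At steady state, accumulation factor R = 1/(1 − e^(−kτ)) ≈ 1.0763.
Single-dose peak C₀ = D/Vd = 354/134 ≈ 2.642 μg/mL.
Cmax,ss = C₀/(1 − f) ≈ 2.642/0.9291 ≈ 2.844 μg/mL.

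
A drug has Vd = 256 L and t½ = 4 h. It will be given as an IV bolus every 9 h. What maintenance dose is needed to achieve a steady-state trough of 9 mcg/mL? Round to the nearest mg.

8656 mg

τ/t½ = 9/4 ≈ 2.25, so f = (1/2)^(9/4) ≈ 0.210224.
Cmin,ss = (D/Vd)·f/(1−f), so D = Cmin,ss·Vd·(1−f)/f.
D = 9 × 256 × (1−f)/f ≈ 9 × 256 × 3.75683 ≈ 8655.74 mg.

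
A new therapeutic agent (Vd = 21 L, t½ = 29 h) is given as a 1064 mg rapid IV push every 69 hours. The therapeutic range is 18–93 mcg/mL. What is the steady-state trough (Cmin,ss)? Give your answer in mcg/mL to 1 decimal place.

12.1 mcg/mL

τ/t½ = 69/29 ≈ 2.3793, so fraction remaining f = (1/2)^(69/29) ≈ 0.1922.
Accumulation ratio R = 1/(1 − f) ≈ 1/0.8078 ≈ 1.2379.
Each bolus raises the concentration by D/Vd = 1064/21 ≈ 50.667 mcg/mL.
Cmax,ss = C₀/(1 − f) ≈ 50.667/0.8078 ≈ 62.722 mcg/mL.
Steady-state trough Cmin,ss = Cmax,ss·f ≈ 62.722 × 0.1922 ≈ 12.055 mcg/mL.
Trough 12.1 mcg/mL vs MEC 18 mcg/mL: subtherapeutic.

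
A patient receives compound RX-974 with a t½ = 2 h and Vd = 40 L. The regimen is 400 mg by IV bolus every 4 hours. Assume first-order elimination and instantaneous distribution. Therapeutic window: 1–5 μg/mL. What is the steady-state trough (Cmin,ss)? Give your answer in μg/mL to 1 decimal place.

3.3 μg/mL

τ = 4 h = 2 half-lives, so f = (1/2)^2 = 0.25.
Accumulation ratio R = 1/(1 − f) = 1/0.75 = 4/3.
Single-dose peak C₀ = D/Vd = 400/40 = 10 μg/mL.
Steady-state peak Cmax,ss = C₀·R = 10 × 4/3 ≈ 13.333 μg/mL.
Steady-state trough Cmin,ss = Cmax,ss·f ≈ 13.333 × 0.25 ≈ 3.333 μg/mL.
Trough 3.3 μg/mL vs MEC 1 μg/mL: adequate.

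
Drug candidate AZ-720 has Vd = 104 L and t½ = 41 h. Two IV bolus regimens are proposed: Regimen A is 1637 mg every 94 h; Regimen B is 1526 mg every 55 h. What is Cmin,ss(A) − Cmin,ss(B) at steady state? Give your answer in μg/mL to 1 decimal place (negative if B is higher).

-5.5 μg/mL

Regimen A: f = (1/2)^(94/41) ≈ 0.2041; Cmin,ss = (1637/104)·f/(1−f) ≈ 4.036 μg/mL.
Regimen B: f = (1/2)^(55/41) ≈ 0.3946; Cmin,ss = (1526/104)·f/(1−f) ≈ 9.564 μg/mL.
Difference ≈ 4.036 − 9.564 ≈ -5.528 μg/mL.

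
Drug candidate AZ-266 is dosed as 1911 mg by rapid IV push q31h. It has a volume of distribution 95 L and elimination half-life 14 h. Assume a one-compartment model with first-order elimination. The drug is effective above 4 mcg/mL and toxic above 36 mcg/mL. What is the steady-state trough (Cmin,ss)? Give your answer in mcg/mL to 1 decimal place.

τ/t½ = 31/14 ≈ 2.2143, so fraction remaining f = (1/2)^(31/14) ≈ 0.2155.
Accumulation ratio R = 1/(1 − f) ≈ 1/0.7845 ≈ 1.2747.
Each bolus raises the concentration by D/Vd = 1911/95 ≈ 20.116 mcg/mL.
Steady-state peak Cmax,ss = C₀·R ≈ 20.116 × 1.2747 ≈ 25.642 mcg/mL.
One interval later, Cmin,ss = Cmax,ss·e^(−kτ) ≈ 25.642 × 0.2155 ≈ 5.526 mcg/mL.
Trough 5.5 mcg/mL vs MEC 4 mcg/mL: adequate.

5.5 mcg/mL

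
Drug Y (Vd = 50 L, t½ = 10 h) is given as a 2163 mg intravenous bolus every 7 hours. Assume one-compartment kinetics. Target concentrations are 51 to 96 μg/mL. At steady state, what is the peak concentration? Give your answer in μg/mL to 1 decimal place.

112.5 μg/mL

Over one 7-h interval, 7/10 ≈ 0.7 half-lives elapse, leaving f ≈ 0.6156 of each dose.
Accumulation ratio R = 1/(1 − f) ≈ 1/0.3844 ≈ 2.6015.
Single-dose peak C₀ = D/Vd = 2163/50 ≈ 43.260 μg/mL.
Steady-state peak Cmax,ss = C₀·R ≈ 43.260 × 2.6015 ≈ 112.541 μg/mL.
Peak 112.5 μg/mL vs MTC 96 μg/mL: exceeds toxic threshold.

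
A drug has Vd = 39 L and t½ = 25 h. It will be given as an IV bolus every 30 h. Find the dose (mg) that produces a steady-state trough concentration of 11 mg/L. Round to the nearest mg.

557 mg

τ/t½ = 30/25 ≈ 1.2, so f = (1/2)^(30/25) ≈ 0.435275.
Cmin,ss = (D/Vd)·f/(1−f), so D = Cmin,ss·Vd·(1−f)/f.
D = 11 × 39 × (1−f)/f ≈ 11 × 39 × 1.29740 ≈ 556.58 mg.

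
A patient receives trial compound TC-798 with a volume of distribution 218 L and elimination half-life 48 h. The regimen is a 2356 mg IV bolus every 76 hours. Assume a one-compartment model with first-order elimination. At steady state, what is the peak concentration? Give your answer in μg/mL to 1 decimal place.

Over one 76-h interval, 76/48 ≈ 1.5833 half-lives elapse, leaving f ≈ 0.3337 of each dose.
Accumulation ratio R = 1/(1 − f) ≈ 1/0.6663 ≈ 1.5008.
Each bolus raises the concentration by D/Vd = 2356/218 ≈ 10.807 μg/mL.
Steady-state peak Cmax,ss = C₀·R ≈ 10.807 × 1.5008 ≈ 16.219 μg/mL.

16.2 μg/mL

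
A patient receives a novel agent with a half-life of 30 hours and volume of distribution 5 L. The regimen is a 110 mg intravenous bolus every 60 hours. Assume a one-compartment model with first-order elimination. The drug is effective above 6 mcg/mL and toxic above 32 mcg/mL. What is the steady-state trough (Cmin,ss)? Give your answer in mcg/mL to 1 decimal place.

τ = 60 h = 2 half-lives, so f = (1/2)^2 = 0.25.
At steady state, R = 1/(1 − 0.25) = 4/3.
Single-dose peak C₀ = D/Vd = 110/5 = 22 mcg/mL.
Steady-state peak Cmax,ss = C₀·R = 22 × 4/3 ≈ 29.333 mcg/mL.
Steady-state trough Cmin,ss = Cmax,ss·f ≈ 29.333 × 0.25 ≈ 7.333 mcg/mL.
Trough 7.3 mcg/mL vs MEC 6 mcg/mL: adequate.

7.3 mcg/mL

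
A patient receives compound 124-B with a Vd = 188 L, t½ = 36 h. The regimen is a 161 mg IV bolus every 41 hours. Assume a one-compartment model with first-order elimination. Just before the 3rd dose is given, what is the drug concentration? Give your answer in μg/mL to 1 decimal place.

0.6 μg/mL

f = (1/2)^(τ/t½) = (1/2)^(41/36) ≈ 0.4541.
C₀ = D/Vd = 161/188 ≈ 0.856 μg/mL.
Before the 3rd dose, 2 doses have been given. Superposition: Cmin = C₀·(f + f²).
≈ 0.856 × (0.4541 + 0.2062) ≈ 0.856 × 0.6603 ≈ 0.565 μg/mL.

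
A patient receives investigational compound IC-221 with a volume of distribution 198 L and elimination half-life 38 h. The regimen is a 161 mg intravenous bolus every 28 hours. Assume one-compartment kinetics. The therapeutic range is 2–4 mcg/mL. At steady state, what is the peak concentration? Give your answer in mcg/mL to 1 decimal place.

Over one 28-h interval, 28/38 ≈ 0.73684 half-lives elapse, leaving f ≈ 0.6001 of each dose.
Accumulation ratio R = 1/(1 − f) ≈ 1/0.3999 ≈ 2.5006.
Single-dose peak C₀ = D/Vd = 161/198 ≈ 0.813 mcg/mL.
Steady-state peak Cmax,ss = C₀·R ≈ 0.813 × 2.5006 ≈ 2.033 mcg/mL.
Peak 2.0 mcg/mL vs MTC 4 mcg/mL: below toxic threshold.

2.0 mcg/mL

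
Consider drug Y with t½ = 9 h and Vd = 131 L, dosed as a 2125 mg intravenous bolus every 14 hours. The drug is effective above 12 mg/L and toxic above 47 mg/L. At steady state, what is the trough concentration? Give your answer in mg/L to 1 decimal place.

8.4 mg/L

k = ln2/t½ = ln2/9 ≈ 0.077016 h⁻¹; fraction remaining f = e^(−kτ) = e^(−0.077016×14) ≈ 0.3402.
Accumulation ratio R = 1/(1 − f) ≈ 1/0.6598 ≈ 1.5156.
Each bolus raises the concentration by D/Vd = 2125/131 ≈ 16.221 mg/L.
Steady-state peak Cmax,ss = C₀·R ≈ 16.221 × 1.5156 ≈ 24.585 mg/L.
Steady-state trough Cmin,ss = Cmax,ss·f ≈ 24.585 × 0.3402 ≈ 8.364 mg/L.
Trough 8.4 mg/L vs MEC 12 mg/L: subtherapeutic.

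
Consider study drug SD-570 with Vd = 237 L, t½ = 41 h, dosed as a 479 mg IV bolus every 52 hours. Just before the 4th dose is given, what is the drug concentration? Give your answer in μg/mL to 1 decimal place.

1.3 μg/mL

f = (1/2)^(τ/t½) = (1/2)^(52/41) ≈ 0.4152.
C₀ = D/Vd = 479/237 ≈ 2.021 μg/mL.
Before the 4th dose, 3 doses have been given. Superposition: Cmin = C₀·(f + f² + … + f^3).
≈ 2.021 × (0.4152 + 0.1724 + 0.0716) ≈ 2.021 × 0.6592 ≈ 1.332 μg/mL.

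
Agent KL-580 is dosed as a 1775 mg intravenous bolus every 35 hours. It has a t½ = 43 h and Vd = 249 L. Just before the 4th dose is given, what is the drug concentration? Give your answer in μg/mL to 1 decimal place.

f = (1/2)^(τ/t½) = (1/2)^(35/43) ≈ 0.5688.
C₀ = D/Vd = 1775/249 ≈ 7.129 μg/mL.
Before the 4th dose, 3 doses have been given. Superposition: Cmin = C₀·(f + f² + … + f^3).
≈ 7.129 × (0.5688 + 0.3235 + 0.1840) ≈ 7.129 × 1.0763 ≈ 7.673 μg/mL.

7.7 μg/mL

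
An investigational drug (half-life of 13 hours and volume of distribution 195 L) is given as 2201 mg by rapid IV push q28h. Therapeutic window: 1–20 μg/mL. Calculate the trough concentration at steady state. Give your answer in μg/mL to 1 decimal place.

Over one 28-h interval, 28/13 ≈ 2.1538 half-lives elapse, leaving f ≈ 0.2247 of each dose.
At steady state, accumulation factor R = 1/(1 − e^(−kτ)) ≈ 1.2898.
Single-dose peak C₀ = D/Vd = 2201/195 ≈ 11.287 μg/mL.
Steady-state peak Cmax,ss = C₀·R ≈ 11.287 × 1.2898 ≈ 14.558 μg/mL.
One interval later, Cmin,ss = Cmax,ss·e^(−kτ) ≈ 14.558 × 0.2247 ≈ 3.271 μg/mL.
Trough 3.3 μg/mL vs MEC 1 μg/mL: adequate.

3.3 μg/mL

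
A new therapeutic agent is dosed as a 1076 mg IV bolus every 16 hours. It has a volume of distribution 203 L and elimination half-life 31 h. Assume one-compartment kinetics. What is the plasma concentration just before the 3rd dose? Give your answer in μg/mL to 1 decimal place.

6.3 μg/mL

f = (1/2)^(τ/t½) = (1/2)^(16/31) ≈ 0.6992.
C₀ = D/Vd = 1076/203 ≈ 5.300 μg/mL.
Before the 3rd dose, 2 doses have been given. Superposition: Cmin = C₀·(f + f²).
≈ 5.300 × (0.6992 + 0.4889) ≈ 5.300 × 1.1881 ≈ 6.297 μg/mL.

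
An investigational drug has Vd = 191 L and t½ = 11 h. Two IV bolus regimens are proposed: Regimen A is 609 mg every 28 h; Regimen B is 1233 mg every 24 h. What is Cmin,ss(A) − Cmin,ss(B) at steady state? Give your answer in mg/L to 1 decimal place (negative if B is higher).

-1.2 mg/L

Regimen A: f = (1/2)^(28/11) ≈ 0.1713; Cmin,ss = (609/191)·f/(1−f) ≈ 0.659 mg/L.
Regimen B: f = (1/2)^(24/11) ≈ 0.2204; Cmin,ss = (1233/191)·f/(1−f) ≈ 1.825 mg/L.
Difference ≈ 0.659 − 1.825 ≈ -1.166 mg/L.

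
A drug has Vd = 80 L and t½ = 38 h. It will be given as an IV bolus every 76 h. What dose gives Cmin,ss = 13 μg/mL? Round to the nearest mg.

τ/t½ = 76/38 ≈ 2, so f = (1/2)^(76/38) ≈ 0.250000.
Cmin,ss = (D/Vd)·f/(1−f), so D = Cmin,ss·Vd·(1−f)/f.
D = 13 × 80 × (1−f)/f ≈ 13 × 80 × 3.00000 ≈ 3120.00 mg.

3120 mg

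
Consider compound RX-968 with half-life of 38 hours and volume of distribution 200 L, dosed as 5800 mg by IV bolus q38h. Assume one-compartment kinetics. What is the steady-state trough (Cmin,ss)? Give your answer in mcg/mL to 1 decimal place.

29.0 mcg/mL

The dosing interval is 1 half-life, so f = 2^(−1) = 0.5.
At steady state, R = 1/(1 − 0.5) = 2/1.
Single-dose peak C₀ = D/Vd = 5800/200 = 29 mcg/mL.
Steady-state peak Cmax,ss = C₀·R = 29 × 2/1 ≈ 58.000 mcg/mL.
Steady-state trough Cmin,ss = Cmax,ss·f ≈ 58.000 × 0.5 ≈ 29.000 mcg/mL.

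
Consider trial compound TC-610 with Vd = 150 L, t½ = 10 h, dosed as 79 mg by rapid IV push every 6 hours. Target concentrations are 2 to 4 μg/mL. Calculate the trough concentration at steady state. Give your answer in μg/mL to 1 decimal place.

Over one 6-h interval, 6/10 ≈ 0.6 half-lives elapse, leaving f ≈ 0.6598 of each dose.
Single-dose peak C₀ = D/Vd = 79/150 ≈ 0.527 μg/mL.
Steady-state trough Cmin,ss = C₀·f/(1−f) ≈ 0.527 × 0.6598/0.3402 ≈ 1.022 μg/mL.
Trough 1.0 μg/mL vs MEC 2 μg/mL: subtherapeutic.

1.0 μg/mL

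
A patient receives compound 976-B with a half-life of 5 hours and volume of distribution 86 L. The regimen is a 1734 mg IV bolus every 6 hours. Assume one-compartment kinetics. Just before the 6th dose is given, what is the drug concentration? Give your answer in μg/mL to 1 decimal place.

15.3 μg/mL

f = (1/2)^(τ/t½) = (1/2)^(6/5) ≈ 0.4353.
C₀ = D/Vd = 1734/86 ≈ 20.163 μg/mL.
Before the 6th dose, 5 doses have been given. Superposition: Cmin = C₀·(f + f² + … + f^5).
≈ 20.163 × (0.4353 + 0.1895 + 0.0825 + 0.0359 + 0.0156) ≈ 20.163 × 0.7588 ≈ 15.300 μg/mL.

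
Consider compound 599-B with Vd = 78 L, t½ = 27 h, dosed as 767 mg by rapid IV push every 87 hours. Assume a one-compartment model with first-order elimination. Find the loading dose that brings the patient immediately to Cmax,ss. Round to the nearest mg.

f = (1/2)^(87/27) ≈ 0.107155; accumulation ratio R = 1/(1−f) ≈ 1.12002.
Loading dose to hit Cmax,ss on first dose: D_load = D_maint·R ≈ 767 × 1.12002 ≈ 859.06 mg.

859 mg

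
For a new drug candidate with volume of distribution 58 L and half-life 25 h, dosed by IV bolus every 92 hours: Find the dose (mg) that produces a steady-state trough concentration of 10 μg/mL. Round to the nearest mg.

6854 mg

τ/t½ = 92/25 ≈ 3.68, so f = (1/2)^(92/25) ≈ 0.078021.
Cmin,ss = (D/Vd)·f/(1−f), so D = Cmin,ss·Vd·(1−f)/f.
D = 10 × 58 × (1−f)/f ≈ 10 × 58 × 11.81706 ≈ 6853.89 mg.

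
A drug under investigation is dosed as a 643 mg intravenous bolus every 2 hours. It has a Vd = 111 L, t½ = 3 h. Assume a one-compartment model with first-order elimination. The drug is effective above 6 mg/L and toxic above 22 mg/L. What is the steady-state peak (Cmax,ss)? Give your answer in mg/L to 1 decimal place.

k = ln2/t½ = ln2/3 ≈ 0.231049 h⁻¹; fraction remaining f = e^(−kτ) = e^(−0.231049×2) ≈ 0.6300.
At steady state, accumulation factor R = 1/(1 − e^(−kτ)) ≈ 2.7027.
Each bolus raises the concentration by D/Vd = 643/111 ≈ 5.793 mg/L.
Cmax,ss = C₀/(1 − f) ≈ 5.793/0.3700 ≈ 15.657 mg/L.
Peak 15.7 mg/L vs MTC 22 mg/L: below toxic threshold.

15.7 mg/L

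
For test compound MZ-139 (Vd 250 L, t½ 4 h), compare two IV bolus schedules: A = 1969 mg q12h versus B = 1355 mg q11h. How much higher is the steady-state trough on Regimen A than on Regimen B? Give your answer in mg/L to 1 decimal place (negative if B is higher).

Regimen A: f = (1/2)^(12/4) ≈ 0.1250; Cmin,ss = (1969/250)·f/(1−f) ≈ 1.125 mg/L.
Regimen B: f = (1/2)^(11/4) ≈ 0.1487; Cmin,ss = (1355/250)·f/(1−f) ≈ 0.947 mg/L.
Difference ≈ 1.125 − 0.947 ≈ 0.178 mg/L.

0.2 mg/L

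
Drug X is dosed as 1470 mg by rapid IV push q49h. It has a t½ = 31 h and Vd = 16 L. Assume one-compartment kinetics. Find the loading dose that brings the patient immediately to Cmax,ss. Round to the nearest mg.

f = (1/2)^(49/31) ≈ 0.334332; accumulation ratio R = 1/(1−f) ≈ 1.50225.
Loading dose to hit Cmax,ss on first dose: D_load = D_maint·R ≈ 1470 × 1.50225 ≈ 2208.31 mg.

2208 mg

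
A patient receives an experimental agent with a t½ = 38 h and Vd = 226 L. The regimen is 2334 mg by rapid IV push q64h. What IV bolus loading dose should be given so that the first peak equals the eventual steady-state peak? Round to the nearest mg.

3388 mg

f = (1/2)^(64/38) ≈ 0.311173; accumulation ratio R = 1/(1−f) ≈ 1.45174.
Loading dose to hit Cmax,ss on first dose: D_load = D_maint·R ≈ 2334 × 1.45174 ≈ 3388.36 mg.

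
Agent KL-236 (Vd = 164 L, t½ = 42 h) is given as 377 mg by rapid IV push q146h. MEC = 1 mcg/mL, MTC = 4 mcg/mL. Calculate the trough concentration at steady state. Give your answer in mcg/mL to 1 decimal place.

0.2 mcg/mL

Over one 146-h interval, 146/42 ≈ 3.4762 half-lives elapse, leaving f ≈ 0.0899 of each dose.
At steady state, accumulation factor R = 1/(1 − e^(−kτ)) ≈ 1.0988.
Single-dose peak C₀ = D/Vd = 377/164 ≈ 2.299 mcg/mL.
Cmax,ss = C₀/(1 − f) ≈ 2.299/0.9101 ≈ 2.526 mcg/mL.
One interval later, Cmin,ss = Cmax,ss·e^(−kτ) ≈ 2.526 × 0.0899 ≈ 0.227 mcg/mL.
Trough 0.2 mcg/mL vs MEC 1 mcg/mL: subtherapeutic.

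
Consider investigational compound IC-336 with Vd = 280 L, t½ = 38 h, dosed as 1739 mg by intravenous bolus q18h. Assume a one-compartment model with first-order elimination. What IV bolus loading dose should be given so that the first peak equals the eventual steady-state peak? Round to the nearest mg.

f = (1/2)^(18/38) ≈ 0.720123; accumulation ratio R = 1/(1−f) ≈ 3.57300.
Loading dose to hit Cmax,ss on first dose: D_load = D_maint·R ≈ 1739 × 3.57300 ≈ 6213.45 mg.

6213 mg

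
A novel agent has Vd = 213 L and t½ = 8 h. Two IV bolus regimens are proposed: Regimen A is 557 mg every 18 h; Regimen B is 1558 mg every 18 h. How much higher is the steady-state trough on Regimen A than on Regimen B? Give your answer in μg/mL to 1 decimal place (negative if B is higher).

-1.3 μg/mL

Regimen A: f = (1/2)^(18/8) ≈ 0.2102; Cmin,ss = (557/213)·f/(1−f) ≈ 0.696 μg/mL.
Regimen B: f = (1/2)^(18/8) ≈ 0.2102; Cmin,ss = (1558/213)·f/(1−f) ≈ 1.947 μg/mL.
Difference ≈ 0.696 − 1.947 ≈ -1.251 μg/mL.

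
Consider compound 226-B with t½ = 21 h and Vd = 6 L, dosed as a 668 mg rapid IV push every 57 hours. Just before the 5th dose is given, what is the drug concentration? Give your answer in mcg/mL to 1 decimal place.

20.0 mcg/mL

f = (1/2)^(τ/t½) = (1/2)^(57/21) ≈ 0.1524.
C₀ = D/Vd = 668/6 ≈ 111.333 mcg/mL.
Before the 5th dose, 4 doses have been given. Superposition: Cmin = C₀·(f + f² + … + f^4).
≈ 111.333 × (0.1524 + 0.0232 + 0.0035 + 0.0005) ≈ 111.333 × 0.1796 ≈ 19.995 mcg/mL.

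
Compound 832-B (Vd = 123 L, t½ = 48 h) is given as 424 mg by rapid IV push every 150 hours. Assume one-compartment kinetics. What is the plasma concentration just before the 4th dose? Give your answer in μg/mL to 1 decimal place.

f = (1/2)^(τ/t½) = (1/2)^(150/48) ≈ 0.1146.
C₀ = D/Vd = 424/123 ≈ 3.447 μg/mL.
Before the 4th dose, 3 doses have been given. Superposition: Cmin = C₀·(f + f² + … + f^3).
≈ 3.447 × (0.1146 + 0.0131 + 0.0015) ≈ 3.447 × 0.1292 ≈ 0.445 μg/mL.

0.4 μg/mL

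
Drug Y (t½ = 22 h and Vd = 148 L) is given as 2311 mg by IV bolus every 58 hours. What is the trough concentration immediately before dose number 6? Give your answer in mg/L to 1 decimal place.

3.0 mg/L

f = (1/2)^(τ/t½) = (1/2)^(58/22) ≈ 0.1608.
C₀ = D/Vd = 2311/148 ≈ 15.615 mg/L.
Before the 6th dose, 5 doses have been given. Superposition: Cmin = C₀·(f + f² + … + f^5).
≈ 15.615 × (0.1608 + 0.0259 + 0.0042 + 0.0007 + 0.0001) ≈ 15.615 × 0.1917 ≈ 2.993 mg/L.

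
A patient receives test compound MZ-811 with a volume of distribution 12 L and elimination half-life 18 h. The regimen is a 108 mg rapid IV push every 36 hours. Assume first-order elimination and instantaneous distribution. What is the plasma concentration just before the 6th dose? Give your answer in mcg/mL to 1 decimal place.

f = (1/2)^(τ/t½) = (1/2)^(36/18) ≈ 0.2500.
C₀ = D/Vd = 108/12 ≈ 9.000 mcg/mL.
Before the 6th dose, 5 doses have been given. Superposition: Cmin = C₀·(f + f² + … + f^5).
≈ 9.000 × (0.2500 + 0.0625 + 0.0156 + 0.0039 + 0.0010) ≈ 9.000 × 0.3330 ≈ 2.997 mcg/mL.

3.0 mcg/mL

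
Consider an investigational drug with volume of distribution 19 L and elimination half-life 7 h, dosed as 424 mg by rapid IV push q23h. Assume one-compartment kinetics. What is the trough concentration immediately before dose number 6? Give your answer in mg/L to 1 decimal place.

f = (1/2)^(τ/t½) = (1/2)^(23/7) ≈ 0.1025.
C₀ = D/Vd = 424/19 ≈ 22.316 mg/L.
Before the 6th dose, 5 doses have been given. Superposition: Cmin = C₀·(f + f² + … + f^5).
≈ 22.316 × (0.1025 + 0.0105 + 0.0011 + 0.0001 + 0.0000) ≈ 22.316 × 0.1142 ≈ 2.548 mg/L.

2.5 mg/L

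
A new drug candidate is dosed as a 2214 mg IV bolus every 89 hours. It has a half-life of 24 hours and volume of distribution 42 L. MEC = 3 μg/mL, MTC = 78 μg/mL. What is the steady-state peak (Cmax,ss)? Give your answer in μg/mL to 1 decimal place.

τ/t½ = 89/24 ≈ 3.7083, so fraction remaining f = (1/2)^(89/24) ≈ 0.0765.
Accumulation ratio R = 1/(1 − f) ≈ 1/0.9235 ≈ 1.0828.
Single-dose peak C₀ = D/Vd = 2214/42 ≈ 52.714 μg/mL.
Steady-state peak Cmax,ss = C₀·R ≈ 52.714 × 1.0828 ≈ 57.079 μg/mL.
Peak 57.1 μg/mL vs MTC 78 μg/mL: below toxic threshold.

57.1 μg/mL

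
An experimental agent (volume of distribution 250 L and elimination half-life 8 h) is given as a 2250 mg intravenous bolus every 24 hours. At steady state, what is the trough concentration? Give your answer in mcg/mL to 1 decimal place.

1.3 mcg/mL

τ = 24 h = 3 half-lives, so f = (1/2)^3 = 0.125.
At steady state, R = 1/(1 − 0.125) = 8/7.
Single-dose peak C₀ = D/Vd = 2250/250 = 9 mcg/mL.
Steady-state peak Cmax,ss = C₀·R = 9 × 8/7 ≈ 10.286 mcg/mL.
Steady-state trough Cmin,ss = Cmax,ss·f ≈ 10.286 × 0.125 ≈ 1.286 mcg/mL.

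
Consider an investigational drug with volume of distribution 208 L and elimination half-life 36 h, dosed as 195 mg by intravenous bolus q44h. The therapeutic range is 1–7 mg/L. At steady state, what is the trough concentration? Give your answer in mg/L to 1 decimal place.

0.7 mg/L

τ/t½ = 44/36 ≈ 1.2222, so fraction remaining f = (1/2)^(44/36) ≈ 0.4286.
At steady state, accumulation factor R = 1/(1 − e^(−kτ)) ≈ 1.7501.
Single-dose peak C₀ = D/Vd = 195/208 ≈ 0.938 mg/L.
Cmax,ss = C₀/(1 − f) ≈ 0.938/0.5714 ≈ 1.642 mg/L.
Steady-state trough Cmin,ss = Cmax,ss·f ≈ 1.642 × 0.4286 ≈ 0.704 mg/L.
Trough 0.7 mg/L vs MEC 1 mg/L: subtherapeutic.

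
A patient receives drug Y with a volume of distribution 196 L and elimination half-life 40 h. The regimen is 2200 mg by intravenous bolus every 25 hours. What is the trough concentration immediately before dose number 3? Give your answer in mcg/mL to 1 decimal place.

f = (1/2)^(τ/t½) = (1/2)^(25/40) ≈ 0.6484.
C₀ = D/Vd = 2200/196 ≈ 11.224 mcg/mL.
Before the 3rd dose, 2 doses have been given. Superposition: Cmin = C₀·(f + f²).
≈ 11.224 × (0.6484 + 0.4204) ≈ 11.224 × 1.0688 ≈ 11.996 mcg/mL.

12.0 mcg/mL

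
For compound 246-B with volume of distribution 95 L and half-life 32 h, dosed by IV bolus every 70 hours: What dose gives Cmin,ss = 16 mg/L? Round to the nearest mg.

τ/t½ = 70/32 ≈ 2.1875, so f = (1/2)^(70/32) ≈ 0.219532.
Cmin,ss = (D/Vd)·f/(1−f), so D = Cmin,ss·Vd·(1−f)/f.
D = 16 × 95 × (1−f)/f ≈ 16 × 95 × 3.55514 ≈ 5403.81 mg.

5404 mg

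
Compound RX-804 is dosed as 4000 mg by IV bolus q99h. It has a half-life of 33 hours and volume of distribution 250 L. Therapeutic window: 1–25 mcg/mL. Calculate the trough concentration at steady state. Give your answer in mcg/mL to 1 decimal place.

The dosing interval is 3 half-lives, so f = 2^(−3) = 0.125.
At steady state, R = 1/(1 − 0.125) = 8/7.
Single-dose peak C₀ = D/Vd = 4000/250 = 16 mcg/mL.
Steady-state peak Cmax,ss = C₀·R = 16 × 8/7 ≈ 18.286 mcg/mL.
Steady-state trough Cmin,ss = Cmax,ss·f ≈ 18.286 × 0.125 ≈ 2.286 mcg/mL.
Trough 2.3 mcg/mL vs MEC 1 mcg/mL: adequate.

2.3 mcg/mL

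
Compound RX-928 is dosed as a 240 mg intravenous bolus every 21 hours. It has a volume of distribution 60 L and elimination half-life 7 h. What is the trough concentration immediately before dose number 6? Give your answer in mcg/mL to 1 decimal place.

f = (1/2)^(τ/t½) = (1/2)^(21/7) ≈ 0.1250.
C₀ = D/Vd = 240/60 ≈ 4.000 mcg/mL.
Before the 6th dose, 5 doses have been given. Superposition: Cmin = C₀·(f + f² + … + f^5).
≈ 4.000 × (0.1250 + 0.0156 + 0.0020 + 0.0002 + 0.0000) ≈ 4.000 × 0.1428 ≈ 0.571 mcg/mL.

0.6 mcg/mL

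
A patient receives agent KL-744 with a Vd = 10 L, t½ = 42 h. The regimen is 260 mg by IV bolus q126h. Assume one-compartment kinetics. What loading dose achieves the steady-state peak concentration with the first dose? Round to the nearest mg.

f = (1/2)^(126/42) ≈ 0.125000; accumulation ratio R = 1/(1−f) ≈ 1.14286.
Loading dose to hit Cmax,ss on first dose: D_load = D_maint·R ≈ 260 × 1.14286 ≈ 297.14 mg.

297 mg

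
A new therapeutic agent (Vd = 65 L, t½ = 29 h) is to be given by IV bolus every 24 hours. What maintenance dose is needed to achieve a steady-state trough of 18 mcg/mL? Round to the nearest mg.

906 mg

τ/t½ = 24/29 ≈ 0.82759, so f = (1/2)^(24/29) ≈ 0.563471.
Cmin,ss = (D/Vd)·f/(1−f), so D = Cmin,ss·Vd·(1−f)/f.
D = 18 × 65 × (1−f)/f ≈ 18 × 65 × 0.77471 ≈ 906.41 mg.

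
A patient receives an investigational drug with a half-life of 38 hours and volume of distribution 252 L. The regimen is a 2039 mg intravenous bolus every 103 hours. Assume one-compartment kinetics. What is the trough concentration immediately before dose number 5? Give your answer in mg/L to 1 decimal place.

f = (1/2)^(τ/t½) = (1/2)^(103/38) ≈ 0.1528.
C₀ = D/Vd = 2039/252 ≈ 8.091 mg/L.
Before the 5th dose, 4 doses have been given. Superposition: Cmin = C₀·(f + f² + … + f^4).
≈ 8.091 × (0.1528 + 0.0233 + 0.0036 + 0.0005) ≈ 8.091 × 0.1802 ≈ 1.458 mg/L.

1.5 mg/L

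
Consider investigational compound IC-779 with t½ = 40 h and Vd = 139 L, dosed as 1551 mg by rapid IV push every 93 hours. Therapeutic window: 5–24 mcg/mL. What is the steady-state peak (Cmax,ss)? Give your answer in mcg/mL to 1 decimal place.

13.9 mcg/mL

Over one 93-h interval, 93/40 ≈ 2.325 half-lives elapse, leaving f ≈ 0.1996 of each dose.
Accumulation ratio R = 1/(1 − f) ≈ 1/0.8004 ≈ 1.2494.
Single-dose peak C₀ = D/Vd = 1551/139 ≈ 11.158 mcg/mL.
Steady-state peak Cmax,ss = C₀·R ≈ 11.158 × 1.2494 ≈ 13.941 mcg/mL.
Peak 13.9 mcg/mL vs MTC 24 mcg/mL: below toxic threshold.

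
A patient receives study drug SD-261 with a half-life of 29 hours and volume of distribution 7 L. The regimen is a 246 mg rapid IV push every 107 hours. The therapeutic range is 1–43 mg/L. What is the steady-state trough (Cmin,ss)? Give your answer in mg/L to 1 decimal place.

Over one 107-h interval, 107/29 ≈ 3.6897 half-lives elapse, leaving f ≈ 0.0775 of each dose.
Single-dose peak C₀ = D/Vd = 246/7 ≈ 35.143 mg/L.
Steady-state trough Cmin,ss = C₀·f/(1−f) ≈ 35.143 × 0.0775/0.9225 ≈ 2.952 mg/L.
Trough 3.0 mg/L vs MEC 1 mg/L: adequate.

3.0 mg/L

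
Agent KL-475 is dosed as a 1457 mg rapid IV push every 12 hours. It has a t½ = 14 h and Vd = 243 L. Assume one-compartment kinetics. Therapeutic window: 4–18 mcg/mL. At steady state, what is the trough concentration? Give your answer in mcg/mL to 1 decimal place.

7.4 mcg/mL

τ/t½ = 12/14 ≈ 0.85714, so fraction remaining f = (1/2)^(12/14) ≈ 0.5520.
Single-dose peak C₀ = D/Vd = 1457/243 ≈ 5.996 mcg/mL.
Steady-state trough Cmin,ss = C₀·f/(1−f) ≈ 5.996 × 0.5520/0.4480 ≈ 7.388 mcg/mL.
Trough 7.4 mcg/mL vs MEC 4 mcg/mL: adequate.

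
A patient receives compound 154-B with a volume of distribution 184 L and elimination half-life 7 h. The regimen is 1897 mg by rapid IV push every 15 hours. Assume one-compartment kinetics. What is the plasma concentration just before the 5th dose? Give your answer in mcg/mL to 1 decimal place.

f = (1/2)^(τ/t½) = (1/2)^(15/7) ≈ 0.2264.
C₀ = D/Vd = 1897/184 ≈ 10.310 mcg/mL.
Before the 5th dose, 4 doses have been given. Superposition: Cmin = C₀·(f + f² + … + f^4).
≈ 10.310 × (0.2264 + 0.0513 + 0.0116 + 0.0026) ≈ 10.310 × 0.2919 ≈ 3.009 mcg/mL.

3.0 mcg/mL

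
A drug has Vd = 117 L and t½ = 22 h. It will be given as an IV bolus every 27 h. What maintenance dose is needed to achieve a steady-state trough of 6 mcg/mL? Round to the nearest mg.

τ/t½ = 27/22 ≈ 1.2273, so f = (1/2)^(27/22) ≈ 0.427124.
Cmin,ss = (D/Vd)·f/(1−f), so D = Cmin,ss·Vd·(1−f)/f.
D = 6 × 117 × (1−f)/f ≈ 6 × 117 × 1.34124 ≈ 941.55 mg.

942 mg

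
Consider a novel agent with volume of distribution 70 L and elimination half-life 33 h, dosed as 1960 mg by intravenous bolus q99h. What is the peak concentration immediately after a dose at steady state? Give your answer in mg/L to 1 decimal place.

τ = 99 h = 3 half-lives, so f = (1/2)^3 = 0.125.
Accumulation ratio R = 1/(1 − f) = 1/0.875 = 8/7.
Single-dose peak C₀ = D/Vd = 1960/70 = 28 mg/L.
Steady-state peak Cmax,ss = C₀·R = 28 × 8/7 ≈ 32.000 mg/L.

32.0 mg/L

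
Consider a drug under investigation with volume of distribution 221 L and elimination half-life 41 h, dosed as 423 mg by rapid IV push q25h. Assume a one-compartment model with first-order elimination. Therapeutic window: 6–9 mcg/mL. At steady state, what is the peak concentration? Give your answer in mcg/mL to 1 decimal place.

5.6 mcg/mL

τ/t½ = 25/41 ≈ 0.60976, so fraction remaining f = (1/2)^(25/41) ≈ 0.6553.
Accumulation ratio R = 1/(1 − f) ≈ 1/0.3447 ≈ 2.9011.
Each bolus raises the concentration by D/Vd = 423/221 ≈ 1.914 mcg/mL.
Steady-state peak Cmax,ss = C₀·R ≈ 1.914 × 2.9011 ≈ 5.553 mcg/mL.
Peak 5.6 mcg/mL vs MTC 9 mcg/mL: below toxic threshold.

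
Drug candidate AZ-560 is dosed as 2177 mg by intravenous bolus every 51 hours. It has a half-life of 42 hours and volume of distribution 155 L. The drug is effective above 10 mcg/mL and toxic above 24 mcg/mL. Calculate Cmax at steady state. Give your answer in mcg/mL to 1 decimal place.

Over one 51-h interval, 51/42 ≈ 1.2143 half-lives elapse, leaving f ≈ 0.4310 of each dose.
At steady state, accumulation factor R = 1/(1 − e^(−kτ)) ≈ 1.7575.
Single-dose peak C₀ = D/Vd = 2177/155 ≈ 14.045 mcg/mL.
Cmax,ss = C₀/(1 − f) ≈ 14.045/0.5690 ≈ 24.684 mcg/mL.
Peak 24.7 mcg/mL vs MTC 24 mcg/mL: exceeds toxic threshold.

24.7 mcg/mL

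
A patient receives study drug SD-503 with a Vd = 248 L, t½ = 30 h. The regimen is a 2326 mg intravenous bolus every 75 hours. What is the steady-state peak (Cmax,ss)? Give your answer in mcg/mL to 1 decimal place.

k = ln2/t½ = ln2/30 ≈ 0.023105 h⁻¹; fraction remaining f = e^(−kτ) = e^(−0.023105×75) ≈ 0.1768.
At steady state, accumulation factor R = 1/(1 − e^(−kτ)) ≈ 1.2148.
Single-dose peak C₀ = D/Vd = 2326/248 ≈ 9.379 mcg/mL.
Steady-state peak Cmax,ss = C₀·R ≈ 9.379 × 1.2148 ≈ 11.394 mcg/mL.

11.4 mcg/mL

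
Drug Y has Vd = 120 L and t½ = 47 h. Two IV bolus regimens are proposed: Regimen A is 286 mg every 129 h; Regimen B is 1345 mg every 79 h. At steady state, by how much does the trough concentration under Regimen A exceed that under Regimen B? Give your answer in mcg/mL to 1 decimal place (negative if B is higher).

Regimen A: f = (1/2)^(129/47) ≈ 0.1492; Cmin,ss = (286/120)·f/(1−f) ≈ 0.418 mcg/mL.
Regimen B: f = (1/2)^(79/47) ≈ 0.3119; Cmin,ss = (1345/120)·f/(1−f) ≈ 5.080 mcg/mL.
Difference ≈ 0.418 − 5.080 ≈ -4.662 mcg/mL.

-4.7 mcg/mL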